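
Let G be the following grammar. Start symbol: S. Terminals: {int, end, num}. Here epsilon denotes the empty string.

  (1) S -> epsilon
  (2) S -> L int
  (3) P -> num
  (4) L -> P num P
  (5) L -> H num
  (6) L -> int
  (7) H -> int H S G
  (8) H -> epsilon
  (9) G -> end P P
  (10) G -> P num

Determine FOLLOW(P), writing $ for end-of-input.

FIRST(P) = {num}
FIRST(H) = {epsilon, int}
FIRST(L) = {int, num}  (via P num P, H num)
FIRST(G) = {end, num}  (via P num)
FIRST(S) = {epsilon, int, num}  (via L int)
FOLLOW(S) includes $ since S is the start symbol.
FOLLOW(S): in H->int H S G, S is followed by G with FIRST {end, num}. Thus FOLLOW(S) = {$, end, num}.
FOLLOW(L): in S->L int, L is followed by int with FIRST {int}. Thus FOLLOW(L) = {int}.
FOLLOW(H): in L->H num, H is followed by num with FIRST {num}; in H->int H S G, H is followed by S G with FIRST {end, int, num}. Thus FOLLOW(H) = {end, int, num}.
FOLLOW(G): in H->int H S G, the suffix after G is empty, so FOLLOW(G) ⊇ FOLLOW(H) = {end, int, num}. Thus FOLLOW(G) = {end, int, num}.
FOLLOW(P): in L->P num P (occurrence 1), P is followed by num P with FIRST {num}; in L->P num P (occurrence 2), the suffix after P is empty, so FOLLOW(P) ⊇ FOLLOW(L) = {int}; in G->end P P (occurrence 1), P is followed by P with FIRST {num}; in G->end P P (occurrence 2), the suffix after P is empty, so FOLLOW(P) ⊇ FOLLOW(G) = {end, int, num}; in G->P num, P is followed by num with FIRST {num}. Thus FOLLOW(P) = {end, int, num}.

{end, int, num}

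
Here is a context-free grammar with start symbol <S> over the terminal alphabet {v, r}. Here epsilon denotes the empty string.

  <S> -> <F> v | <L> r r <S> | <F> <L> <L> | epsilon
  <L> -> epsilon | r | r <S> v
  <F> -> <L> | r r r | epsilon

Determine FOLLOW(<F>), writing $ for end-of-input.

{$, r, v}

FIRST(<L>) = {epsilon, r}
FIRST(<F>) = {epsilon, r}  (via <L>)
FIRST(<S>) = {epsilon, r, v}  (via <F> v, <L> r r <S>, <F> <L> <L>)
FOLLOW(<S>) includes $ since <S> is the start symbol.
FOLLOW(<S>): in <S>-><L> r r <S>, the suffix after <S> is empty (adds nothing new); in <L>->r <S> v, <S> is followed by v with FIRST {v}. Thus FOLLOW(<S>) = {$, v}.
FOLLOW(<F>): in <S>-><F> v, <F> is followed by v with FIRST {v}; in <S>-><F> <L> <L>, <F> is followed by <L> <L> with FIRST {epsilon, r}; in <S>-><F> <L> <L>, the suffix after <F> is nullable, so FOLLOW(<F>) ⊇ FOLLOW(<S>) = {$, v}. Thus FOLLOW(<F>) = {$, r, v}.
FOLLOW(<L>): in <S>-><L> r r <S>, <L> is followed by r r <S> with FIRST {r}; in <S>-><F> <L> <L> (occurrence 1), <L> is followed by <L> with FIRST {epsilon, r}; in <S>-><F> <L> <L> (occurrence 1), the suffix after <L> is nullable, so FOLLOW(<L>) ⊇ FOLLOW(<S>) = {$, v}; in <S>-><F> <L> <L> (occurrence 2), the suffix after <L> is empty, so FOLLOW(<L>) ⊇ FOLLOW(<S>) = {$, v}; in <F>-><L>, the suffix after <L> is empty, so FOLLOW(<L>) ⊇ FOLLOW(<F>) = {$, r, v}. Thus FOLLOW(<L>) = {$, r, v}.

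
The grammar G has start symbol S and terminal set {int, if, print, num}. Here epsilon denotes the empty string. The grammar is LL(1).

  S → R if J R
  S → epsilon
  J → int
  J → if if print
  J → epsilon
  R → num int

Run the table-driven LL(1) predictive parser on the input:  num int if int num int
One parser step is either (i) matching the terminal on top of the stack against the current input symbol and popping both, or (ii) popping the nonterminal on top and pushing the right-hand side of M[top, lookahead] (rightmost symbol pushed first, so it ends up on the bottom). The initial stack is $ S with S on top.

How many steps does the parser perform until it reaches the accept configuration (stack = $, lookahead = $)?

10

step 1: stack=$ S  input=num int if int num int $  — expand S → R if J R
step 2: stack=$ R J if R  input=num int if int num int $  — expand R → num int
step 3: stack=$ R J if int num  input=num int if int num int $  — match num
step 4: stack=$ R J if int  input=int if int num int $  — match int
step 5: stack=$ R J if  input=if int num int $  — match if
step 6: stack=$ R J  input=int num int $  — expand J → int
step 7: stack=$ R int  input=int num int $  — match int
step 8: stack=$ R  input=num int $  — expand R → num int
step 9: stack=$ int num  input=num int $  — match num
step 10: stack=$ int  input=int $  — match int
Accept reached after 10 steps.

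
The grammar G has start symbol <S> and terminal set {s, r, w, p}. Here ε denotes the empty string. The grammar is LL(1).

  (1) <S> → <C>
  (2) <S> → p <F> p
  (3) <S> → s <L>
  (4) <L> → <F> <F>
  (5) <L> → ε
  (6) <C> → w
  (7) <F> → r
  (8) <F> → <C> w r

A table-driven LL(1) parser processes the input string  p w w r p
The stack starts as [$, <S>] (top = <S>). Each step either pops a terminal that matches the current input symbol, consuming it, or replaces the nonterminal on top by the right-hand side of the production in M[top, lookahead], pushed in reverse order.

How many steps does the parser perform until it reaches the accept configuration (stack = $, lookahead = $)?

8

     Stack        Input        Action
  1  $ <S>        p w w r p $  expand <S> → p <F> p
  2  $ p <F> p    p w w r p $  match p
  3  $ p <F>      w w r p $    expand <F> → <C> w r
  4  $ p r w <C>  w w r p $    expand <C> → w
  5  $ p r w w    w w r p $    match w
  6  $ p r w      w r p $      match w
  7  $ p r        r p $        match r
  8  $ p          p $          match p
Accept reached after 8 steps.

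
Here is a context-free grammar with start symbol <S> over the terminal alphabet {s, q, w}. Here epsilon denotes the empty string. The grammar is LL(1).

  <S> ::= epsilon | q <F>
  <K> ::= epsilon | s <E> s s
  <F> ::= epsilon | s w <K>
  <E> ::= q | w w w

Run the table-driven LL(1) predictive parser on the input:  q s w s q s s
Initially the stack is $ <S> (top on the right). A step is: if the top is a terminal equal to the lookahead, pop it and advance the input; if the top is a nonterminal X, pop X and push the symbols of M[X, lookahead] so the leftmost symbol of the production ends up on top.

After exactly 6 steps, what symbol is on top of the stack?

s

step 1: stack=$ <S>  input=q s w s q s s $  — expand <S> ::= q <F>
step 2: stack=$ <F> q  input=q s w s q s s $  — match q
step 3: stack=$ <F>  input=s w s q s s $  — expand <F> ::= s w <K>
step 4: stack=$ <K> w s  input=s w s q s s $  — match s
step 5: stack=$ <K> w  input=w s q s s $  — match w
step 6: stack=$ <K>  input=s q s s $  — expand <K> ::= s <E> s s
Stack after step 6: $ s s <E> s (top = s).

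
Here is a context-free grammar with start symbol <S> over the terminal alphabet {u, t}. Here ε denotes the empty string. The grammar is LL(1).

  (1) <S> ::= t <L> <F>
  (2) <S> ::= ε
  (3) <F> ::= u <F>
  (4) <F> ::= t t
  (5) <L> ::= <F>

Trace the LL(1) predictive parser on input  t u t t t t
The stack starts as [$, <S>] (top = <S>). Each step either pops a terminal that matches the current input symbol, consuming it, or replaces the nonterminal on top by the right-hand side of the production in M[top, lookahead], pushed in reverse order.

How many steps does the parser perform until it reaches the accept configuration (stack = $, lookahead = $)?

11

      Stack        Input          Action
   1  $ <S>        t u t t t t $  expand <S> ::= t <L> <F>
   2  $ <F> <L> t  t u t t t t $  match t
   3  $ <F> <L>    u t t t t $    expand <L> ::= <F>
   4  $ <F> <F>    u t t t t $    expand <F> ::= u <F>
   5  $ <F> <F> u  u t t t t $    match u
   6  $ <F> <F>    t t t t $      expand <F> ::= t t
   7  $ <F> t t    t t t t $      match t
   8  $ <F> t      t t t $        match t
   9  $ <F>        t t $          expand <F> ::= t t
  10  $ t t        t t $          match t
  11  $ t          t $            match t
Accept reached after 11 steps.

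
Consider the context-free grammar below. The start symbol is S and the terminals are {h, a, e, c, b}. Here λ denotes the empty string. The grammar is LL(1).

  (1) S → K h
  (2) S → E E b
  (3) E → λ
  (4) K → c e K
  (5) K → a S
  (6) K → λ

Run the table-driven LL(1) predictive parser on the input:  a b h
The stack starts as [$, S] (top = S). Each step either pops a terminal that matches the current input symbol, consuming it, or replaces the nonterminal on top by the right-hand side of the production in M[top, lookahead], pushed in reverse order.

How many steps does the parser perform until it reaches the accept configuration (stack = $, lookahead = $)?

8

     Stack      Input    Action
  1  $ S        a b h $  expand S → K h
  2  $ h K      a b h $  expand K → a S
  3  $ h S a    a b h $  match a
  4  $ h S      b h $    expand S → E E b
  5  $ h b E E  b h $    expand E → λ
  6  $ h b E    b h $    expand E → λ
  7  $ h b      b h $    match b
  8  $ h        h $      match h
Accept reached after 8 steps.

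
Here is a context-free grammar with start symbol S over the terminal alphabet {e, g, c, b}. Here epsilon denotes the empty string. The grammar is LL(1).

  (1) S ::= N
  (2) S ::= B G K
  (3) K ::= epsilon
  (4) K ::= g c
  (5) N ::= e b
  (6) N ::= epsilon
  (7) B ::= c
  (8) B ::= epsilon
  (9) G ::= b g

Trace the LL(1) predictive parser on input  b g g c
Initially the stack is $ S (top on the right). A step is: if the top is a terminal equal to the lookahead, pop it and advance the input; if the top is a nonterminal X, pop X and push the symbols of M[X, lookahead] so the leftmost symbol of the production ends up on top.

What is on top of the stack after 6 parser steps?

step 1: stack=$ S  input=b g g c $  — expand S ::= B G K
step 2: stack=$ K G B  input=b g g c $  — expand B ::= epsilon
step 3: stack=$ K G  input=b g g c $  — expand G ::= b g
step 4: stack=$ K g b  input=b g g c $  — match b
step 5: stack=$ K g  input=g g c $  — match g
step 6: stack=$ K  input=g c $  — expand K ::= g c
Stack after step 6: $ c g (top = g).

g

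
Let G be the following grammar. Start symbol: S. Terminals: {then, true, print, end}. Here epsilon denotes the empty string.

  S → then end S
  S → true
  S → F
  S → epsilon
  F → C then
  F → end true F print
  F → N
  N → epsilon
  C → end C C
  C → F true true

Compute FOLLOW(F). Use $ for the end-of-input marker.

{$, print, true}

FIRST(N) = {epsilon}
FIRST(S) = {epsilon, end, then, true}  (via F)
FIRST(F) = {epsilon, end, true}  (via C then, N)
FIRST(C) = {end, true}  (via F true true)
FOLLOW(S) includes $ since S is the start symbol.
FOLLOW(S): in S→then end S, the suffix after S is empty (adds nothing new). Thus FOLLOW(S) = {$}.
FOLLOW(F): in S→F, the suffix after F is empty, so FOLLOW(F) ⊇ FOLLOW(S) = {$}; in F→end true F print, F is followed by print with FIRST {print}; in C→F true true, F is followed by true true with FIRST {true}. Thus FOLLOW(F) = {$, print, true}.
FOLLOW(N): in F→N, the suffix after N is empty, so FOLLOW(N) ⊇ FOLLOW(F) = {$, print, true}. Thus FOLLOW(N) = {$, print, true}.
FOLLOW(C): in F→C then, C is followed by then with FIRST {then}; in C→end C C (occurrence 1), C is followed by C with FIRST {end, true}; in C→end C C (occurrence 2), the suffix after C is empty (adds nothing new). Thus FOLLOW(C) = {end, then, true}.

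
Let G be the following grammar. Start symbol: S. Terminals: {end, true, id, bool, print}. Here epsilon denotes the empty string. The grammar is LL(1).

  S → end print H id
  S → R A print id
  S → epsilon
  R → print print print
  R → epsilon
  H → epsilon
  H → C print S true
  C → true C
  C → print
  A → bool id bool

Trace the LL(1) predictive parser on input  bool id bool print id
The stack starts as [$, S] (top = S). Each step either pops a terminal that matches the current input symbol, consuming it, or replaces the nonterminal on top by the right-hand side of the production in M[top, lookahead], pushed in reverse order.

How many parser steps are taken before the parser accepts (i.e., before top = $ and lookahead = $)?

8

step 1: stack=$ S  input=bool id bool print id $  — expand S → R A print id
step 2: stack=$ id print A R  input=bool id bool print id $  — expand R → epsilon
step 3: stack=$ id print A  input=bool id bool print id $  — expand A → bool id bool
step 4: stack=$ id print bool id bool  input=bool id bool print id $  — match bool
step 5: stack=$ id print bool id  input=id bool print id $  — match id
step 6: stack=$ id print bool  input=bool print id $  — match bool
step 7: stack=$ id print  input=print id $  — match print
step 8: stack=$ id  input=id $  — match id
Accept reached after 8 steps.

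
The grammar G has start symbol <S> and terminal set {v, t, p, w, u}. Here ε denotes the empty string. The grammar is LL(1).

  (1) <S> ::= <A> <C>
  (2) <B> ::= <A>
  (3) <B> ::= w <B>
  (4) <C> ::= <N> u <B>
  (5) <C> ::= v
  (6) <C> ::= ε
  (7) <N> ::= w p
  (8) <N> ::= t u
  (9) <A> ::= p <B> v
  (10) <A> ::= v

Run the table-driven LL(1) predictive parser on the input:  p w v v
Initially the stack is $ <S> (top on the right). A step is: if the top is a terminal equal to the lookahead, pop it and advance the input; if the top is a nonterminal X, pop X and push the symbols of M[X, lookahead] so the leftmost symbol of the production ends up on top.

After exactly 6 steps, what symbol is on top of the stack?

<A>

step 1: stack=$ <S>  input=p w v v $  — expand <S> ::= <A> <C>
step 2: stack=$ <C> <A>  input=p w v v $  — expand <A> ::= p <B> v
step 3: stack=$ <C> v <B> p  input=p w v v $  — match p
step 4: stack=$ <C> v <B>  input=w v v $  — expand <B> ::= w <B>
step 5: stack=$ <C> v <B> w  input=w v v $  — match w
step 6: stack=$ <C> v <B>  input=v v $  — expand <B> ::= <A>
Stack after step 6: $ <C> v <A> (top = <A>).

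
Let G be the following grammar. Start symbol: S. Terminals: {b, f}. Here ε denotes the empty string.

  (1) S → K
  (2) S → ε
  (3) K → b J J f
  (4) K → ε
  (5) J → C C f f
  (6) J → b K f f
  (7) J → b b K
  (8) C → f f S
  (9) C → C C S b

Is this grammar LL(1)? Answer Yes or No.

No

FIRST(S) = {ε, b}
FIRST(K) = {ε, b}
FIRST(J) = {b, f}
FIRST(C) = {f}
FOLLOW(S) = {$, b, f}
FOLLOW(K) = {$, b, f}
FOLLOW(J) = {b, f}
FOLLOW(C) = {b, f}
Cell M[C, f] receives both C → f f S and C → C C S b — the grammar is not LL(1).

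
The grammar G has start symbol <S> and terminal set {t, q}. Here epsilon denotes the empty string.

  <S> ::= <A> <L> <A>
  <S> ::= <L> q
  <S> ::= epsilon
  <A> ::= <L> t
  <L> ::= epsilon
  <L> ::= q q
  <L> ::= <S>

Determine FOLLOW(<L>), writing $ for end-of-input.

{q, t}

FIRST(<S>) = {epsilon, q, t}  (via <A> <L> <A>, <L> q)
FIRST(<L>) = {epsilon, q, t}  (via <S>)
FIRST(<A>) = {q, t}  (via <L> t)
FOLLOW(<S>) includes $ since <S> is the start symbol.
FOLLOW(<L>): in <S>::=<A> <L> <A>, <L> is followed by <A> with FIRST {q, t}; in <S>::=<L> q, <L> is followed by q with FIRST {q}; in <A>::=<L> t, <L> is followed by t with FIRST {t}. Thus FOLLOW(<L>) = {q, t}.
FOLLOW(<S>): in <L>::=<S>, the suffix after <S> is empty, so FOLLOW(<S>) ⊇ FOLLOW(<L>) = {q, t}. Thus FOLLOW(<S>) = {$, q, t}.
FOLLOW(<A>): in <S>::=<A> <L> <A> (occurrence 1), <A> is followed by <L> <A> with FIRST {q, t}; in <S>::=<A> <L> <A> (occurrence 2), the suffix after <A> is empty, so FOLLOW(<A>) ⊇ FOLLOW(<S>) = {$, q, t}. Thus FOLLOW(<A>) = {$, q, t}.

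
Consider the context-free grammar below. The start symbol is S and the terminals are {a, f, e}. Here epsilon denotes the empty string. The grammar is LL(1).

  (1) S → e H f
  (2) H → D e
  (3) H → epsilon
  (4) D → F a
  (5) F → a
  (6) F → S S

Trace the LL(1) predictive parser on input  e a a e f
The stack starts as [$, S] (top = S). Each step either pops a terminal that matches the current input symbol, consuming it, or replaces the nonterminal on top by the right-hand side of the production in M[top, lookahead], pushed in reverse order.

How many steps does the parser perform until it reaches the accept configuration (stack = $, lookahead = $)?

step 1: stack=$ S  input=e a a e f $  — expand S → e H f
step 2: stack=$ f H e  input=e a a e f $  — match e
step 3: stack=$ f H  input=a a e f $  — expand H → D e
step 4: stack=$ f e D  input=a a e f $  — expand D → F a
step 5: stack=$ f e a F  input=a a e f $  — expand F → a
step 6: stack=$ f e a a  input=a a e f $  — match a
step 7: stack=$ f e a  input=a e f $  — match a
step 8: stack=$ f e  input=e f $  — match e
step 9: stack=$ f  input=f $  — match f
Accept reached after 9 steps.

9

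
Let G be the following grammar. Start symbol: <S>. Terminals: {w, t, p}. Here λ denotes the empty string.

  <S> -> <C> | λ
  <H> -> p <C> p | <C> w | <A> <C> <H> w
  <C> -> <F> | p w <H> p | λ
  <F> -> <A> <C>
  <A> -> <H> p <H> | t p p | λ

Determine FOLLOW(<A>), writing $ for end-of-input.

{$, p, t, w}

FIRST(<S>) = {λ, p, t, w}  (via <C>)
FIRST(<H>) = {p, t, w}  (via <C> w, <A> <C> <H> w)
FIRST(<A>) = {λ, p, t, w}  (via <H> p <H>)
FIRST(<C>) = {λ, p, t, w}  (via <F>)
FIRST(<F>) = {λ, p, t, w}  (via <A> <C>)
FOLLOW(<S>) includes $ since <S> is the start symbol.
FOLLOW(<S>): <S> appears on no right-hand side. Thus FOLLOW(<S>) = {$}.
FOLLOW(<H>): in <H>-><A> <C> <H> w, <H> is followed by w with FIRST {w}; in <C>->p w <H> p, <H> is followed by p with FIRST {p}; in <A>-><H> p <H> (occurrence 1), <H> is followed by p <H> with FIRST {p}; in <A>-><H> p <H> (occurrence 2), the suffix after <H> is empty, so FOLLOW(<H>) ⊇ FOLLOW(<A>) = {$, p, t, w}. Thus FOLLOW(<H>) = {$, p, t, w}.
FOLLOW(<C>): in <S>-><C>, the suffix after <C> is empty, so FOLLOW(<C>) ⊇ FOLLOW(<S>) = {$}; in <H>->p <C> p, <C> is followed by p with FIRST {p}; in <H>-><C> w, <C> is followed by w with FIRST {w}; in <H>-><A> <C> <H> w, <C> is followed by <H> w with FIRST {p, t, w}; in <F>-><A> <C>, the suffix after <C> is empty, so FOLLOW(<C>) ⊇ FOLLOW(<F>) = {$, p, t, w}. Thus FOLLOW(<C>) = {$, p, t, w}.
FOLLOW(<F>): in <C>-><F>, the suffix after <F> is empty, so FOLLOW(<F>) ⊇ FOLLOW(<C>) = {$, p, t, w}. Thus FOLLOW(<F>) = {$, p, t, w}.
FOLLOW(<A>): in <H>-><A> <C> <H> w, <A> is followed by <C> <H> w with FIRST {p, t, w}; in <F>-><A> <C>, <A> is followed by <C> with FIRST {λ, p, t, w}; in <F>-><A> <C>, the suffix after <A> is nullable, so FOLLOW(<A>) ⊇ FOLLOW(<F>) = {$, p, t, w}. Thus FOLLOW(<A>) = {$, p, t, w}.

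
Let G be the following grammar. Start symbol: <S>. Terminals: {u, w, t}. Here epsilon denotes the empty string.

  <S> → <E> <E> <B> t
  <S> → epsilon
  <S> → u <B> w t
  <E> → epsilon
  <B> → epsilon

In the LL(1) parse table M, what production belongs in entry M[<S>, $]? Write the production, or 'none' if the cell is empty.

FIRST(<E>): from <E>→epsilon we get {epsilon}. So FIRST(<E>) = {epsilon}.
FIRST(<B>): from <B>→epsilon we get {epsilon}. So FIRST(<B>) = {epsilon}.
FIRST(<S>): from <S>→<E> <E> <B> t we get {t}; from <S>→epsilon we get {epsilon}; from <S>→u <B> w t we get {u}. So FIRST(<S>) = {epsilon, t, u}.
FOLLOW(<S>) includes $ since <S> is the start symbol.
FOLLOW(<S>): <S> appears on no right-hand side. Thus FOLLOW(<S>) = {$}.
For <S> → <E> <E> <B> t: FIRST(<E> <E> <B> t) = {t}, so it goes in M[<S>, t] for t ∈ {t}.
For <S> → epsilon: FIRST(epsilon) = {epsilon}, so it goes in M[<S>, t] for t ∈ {}; since epsilon ∈ FIRST, also for every t ∈ FOLLOW(<S>) = {$}.
For <S> → u <B> w t: FIRST(u <B> w t) = {u}, so it goes in M[<S>, t] for t ∈ {u}.

<S> → epsilon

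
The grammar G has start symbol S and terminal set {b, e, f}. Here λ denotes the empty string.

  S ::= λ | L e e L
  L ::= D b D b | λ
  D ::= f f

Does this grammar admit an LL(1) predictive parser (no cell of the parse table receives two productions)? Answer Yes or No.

Yes

FIRST(S) = {λ, e, f}
FIRST(L) = {λ, f}
FIRST(D) = {f}
FOLLOW(S) = {$}
FOLLOW(L) = {$, e}
FOLLOW(D) = {b}
Each cell of M receives at most one production.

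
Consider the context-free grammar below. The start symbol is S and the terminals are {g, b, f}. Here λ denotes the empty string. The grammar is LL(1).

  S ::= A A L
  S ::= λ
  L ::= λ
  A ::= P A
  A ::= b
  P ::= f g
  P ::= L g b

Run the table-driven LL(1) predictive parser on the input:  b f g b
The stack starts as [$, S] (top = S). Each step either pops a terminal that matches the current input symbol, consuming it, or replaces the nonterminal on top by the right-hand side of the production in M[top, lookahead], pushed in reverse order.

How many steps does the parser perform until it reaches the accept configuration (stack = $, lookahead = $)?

10

      Stack      Input      Action
   1  $ S        b f g b $  expand S ::= A A L
   2  $ L A A    b f g b $  expand A ::= b
   3  $ L A b    b f g b $  match b
   4  $ L A      f g b $    expand A ::= P A
   5  $ L A P    f g b $    expand P ::= f g
   6  $ L A g f  f g b $    match f
   7  $ L A g    g b $      match g
   8  $ L A      b $        expand A ::= b
   9  $ L b      b $        match b
  10  $ L        $          expand L ::= λ
Accept reached after 10 steps.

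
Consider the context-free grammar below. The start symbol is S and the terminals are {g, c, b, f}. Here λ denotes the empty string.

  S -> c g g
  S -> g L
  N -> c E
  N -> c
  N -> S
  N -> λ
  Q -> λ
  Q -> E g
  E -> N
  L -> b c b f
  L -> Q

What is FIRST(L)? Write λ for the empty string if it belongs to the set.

{λ, b, c, g}

FIRST(S): from S->c g g we get {c}; from S->g L we get {g}. So FIRST(S) = {c, g}.
FIRST(N): from N->c E we get {c}; from N->c we get {c}; from N->S we get {c, g}; from N->λ we get {λ}. So FIRST(N) = {λ, c, g}.
FIRST(E): from E->N we get {λ, c, g}. So FIRST(E) = {λ, c, g}.
FIRST(Q): from Q->λ we get {λ}; from Q->E g we get {c, g}. So FIRST(Q) = {λ, c, g}.
FIRST(L): from L->b c b f we get {b}; from L->Q we get {λ, c, g}. So FIRST(L) = {λ, b, c, g}.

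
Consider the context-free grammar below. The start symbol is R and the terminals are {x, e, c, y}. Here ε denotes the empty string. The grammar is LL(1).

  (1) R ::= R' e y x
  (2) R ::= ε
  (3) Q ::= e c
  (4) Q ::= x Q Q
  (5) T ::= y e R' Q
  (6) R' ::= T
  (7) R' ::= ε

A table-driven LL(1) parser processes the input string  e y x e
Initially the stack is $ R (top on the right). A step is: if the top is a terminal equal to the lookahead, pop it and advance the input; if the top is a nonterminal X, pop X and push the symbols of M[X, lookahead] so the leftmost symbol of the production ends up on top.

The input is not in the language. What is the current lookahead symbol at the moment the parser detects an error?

e

     Stack       Input      Action
  1  $ R         e y x e $  expand R ::= R' e y x
  2  $ x y e R'  e y x e $  expand R' ::= ε
  3  $ x y e     e y x e $  match e
  4  $ x y       y x e $    match y
  5  $ x         x e $      match x
  6  $           e $        error: stack empty but input remains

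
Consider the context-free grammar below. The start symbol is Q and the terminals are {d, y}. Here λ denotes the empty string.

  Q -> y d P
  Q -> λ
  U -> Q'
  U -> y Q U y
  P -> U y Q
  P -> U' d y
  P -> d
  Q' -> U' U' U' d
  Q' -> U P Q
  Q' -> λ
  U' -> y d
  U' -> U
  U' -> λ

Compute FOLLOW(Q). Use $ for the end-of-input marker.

{$, d, y}

FIRST(Q): from Q->y d P we get {y}; from Q->λ we get {λ}. So FIRST(Q) = {λ, y}.
FIRST(U): from U->Q' we get {λ, d, y}; from U->y Q U y we get {y}. So FIRST(U) = {λ, d, y}.
FIRST(U'): from U'->y d we get {y}; from U'->U we get {λ, d, y}; from U'->λ we get {λ}. So FIRST(U') = {λ, d, y}.
FIRST(P): from P->U y Q we get {d, y}; from P->U' d y we get {d, y}; from P->d we get {d}. So FIRST(P) = {d, y}.
FIRST(Q'): from Q'->U' U' U' d we get {d, y}; from Q'->U P Q we get {d, y}; from Q'->λ we get {λ}. So FIRST(Q') = {λ, d, y}.
FOLLOW(Q) includes $ since Q is the start symbol.
FOLLOW(U'): in P->U' d y, U' is followed by d y with FIRST {d}; in Q'->U' U' U' d (occurrence 1), U' is followed by U' U' d with FIRST {d, y}; in Q'->U' U' U' d (occurrence 2), U' is followed by U' d with FIRST {d, y}; in Q'->U' U' U' d (occurrence 3), U' is followed by d with FIRST {d}. Thus FOLLOW(U') = {d, y}.
FOLLOW(U): in U->y Q U y, U is followed by y with FIRST {y}; in P->U y Q, U is followed by y Q with FIRST {y}; in Q'->U P Q, U is followed by P Q with FIRST {d, y}; in U'->U, the suffix after U is empty, so FOLLOW(U) ⊇ FOLLOW(U') = {d, y}. Thus FOLLOW(U) = {d, y}.
FOLLOW(Q'): in U->Q', the suffix after Q' is empty, so FOLLOW(Q') ⊇ FOLLOW(U) = {d, y}. Thus FOLLOW(Q') = {d, y}.
FOLLOW(Q): in U->y Q U y, Q is followed by U y with FIRST {d, y}; in P->U y Q, the suffix after Q is empty, so FOLLOW(Q) ⊇ FOLLOW(P) = {$, d, y}; in Q'->U P Q, the suffix after Q is empty, so FOLLOW(Q) ⊇ FOLLOW(Q') = {d, y}. Thus FOLLOW(Q) = {$, d, y}.
FOLLOW(P): in Q->y d P, the suffix after P is empty, so FOLLOW(P) ⊇ FOLLOW(Q) = {$, d, y}; in Q'->U P Q, P is followed by Q with FIRST {λ, y}; in Q'->U P Q, the suffix after P is nullable, so FOLLOW(P) ⊇ FOLLOW(Q') = {d, y}. Thus FOLLOW(P) = {$, d, y}.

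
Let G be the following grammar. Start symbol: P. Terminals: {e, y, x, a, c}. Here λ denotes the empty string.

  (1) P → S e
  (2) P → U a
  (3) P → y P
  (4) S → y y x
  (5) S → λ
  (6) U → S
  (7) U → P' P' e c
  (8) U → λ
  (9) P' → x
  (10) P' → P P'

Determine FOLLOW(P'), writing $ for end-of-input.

FIRST(S) = {λ, y}
FIRST(P) = {a, e, x, y}  (via S e, U a)
FIRST(P') = {a, e, x, y}  (via P P')
FIRST(U) = {λ, a, e, x, y}  (via S, P' P' e c)
FOLLOW(P) includes $ since P is the start symbol.
FOLLOW(P): in P→y P, the suffix after P is empty (adds nothing new); in P'→P P', P is followed by P' with FIRST {a, e, x, y}. Thus FOLLOW(P) = {$, a, e, x, y}.
FOLLOW(U): in P→U a, U is followed by a with FIRST {a}. Thus FOLLOW(U) = {a}.
FOLLOW(S): in P→S e, S is followed by e with FIRST {e}; in U→S, the suffix after S is empty, so FOLLOW(S) ⊇ FOLLOW(U) = {a}. Thus FOLLOW(S) = {a, e}.
FOLLOW(P'): in U→P' P' e c (occurrence 1), P' is followed by P' e c with FIRST {a, e, x, y}; in U→P' P' e c (occurrence 2), P' is followed by e c with FIRST {e}; in P'→P P', the suffix after P' is empty (adds nothing new). Thus FOLLOW(P') = {a, e, x, y}.

{a, e, x, y}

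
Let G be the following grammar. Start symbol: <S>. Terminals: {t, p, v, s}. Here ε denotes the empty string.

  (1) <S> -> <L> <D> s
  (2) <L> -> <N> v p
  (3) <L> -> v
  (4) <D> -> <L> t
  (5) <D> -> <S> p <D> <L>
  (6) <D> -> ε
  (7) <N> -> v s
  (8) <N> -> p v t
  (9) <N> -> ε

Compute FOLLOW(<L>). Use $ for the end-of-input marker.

FIRST(<N>) = {ε, p, v}
FIRST(<L>) = {p, v}  (via <N> v p)
FIRST(<S>) = {p, v}  (via <L> <D> s)
FIRST(<D>) = {ε, p, v}  (via <L> t, <S> p <D> <L>)
FOLLOW(<S>) includes $ since <S> is the start symbol.
FOLLOW(<S>): in <D>-><S> p <D> <L>, <S> is followed by p <D> <L> with FIRST {p}. Thus FOLLOW(<S>) = {$, p}.
FOLLOW(<D>): in <S>-><L> <D> s, <D> is followed by s with FIRST {s}; in <D>-><S> p <D> <L>, <D> is followed by <L> with FIRST {p, v}. Thus FOLLOW(<D>) = {p, s, v}.
FOLLOW(<L>): in <S>-><L> <D> s, <L> is followed by <D> s with FIRST {p, s, v}; in <D>-><L> t, <L> is followed by t with FIRST {t}; in <D>-><S> p <D> <L>, the suffix after <L> is empty, so FOLLOW(<L>) ⊇ FOLLOW(<D>) = {p, s, v}. Thus FOLLOW(<L>) = {p, s, t, v}.
FOLLOW(<N>): in <L>-><N> v p, <N> is followed by v p with FIRST {v}. Thus FOLLOW(<N>) = {v}.

{p, s, t, v}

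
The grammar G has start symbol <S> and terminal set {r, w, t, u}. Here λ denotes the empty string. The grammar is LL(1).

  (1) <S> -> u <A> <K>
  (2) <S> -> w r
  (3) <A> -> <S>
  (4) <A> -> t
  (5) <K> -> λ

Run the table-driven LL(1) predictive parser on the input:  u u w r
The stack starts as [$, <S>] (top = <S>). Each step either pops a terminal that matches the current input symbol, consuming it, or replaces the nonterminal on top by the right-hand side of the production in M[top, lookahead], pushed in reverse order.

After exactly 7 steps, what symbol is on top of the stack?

w

step 1: stack=$ <S>  input=u u w r $  — expand <S> -> u <A> <K>
step 2: stack=$ <K> <A> u  input=u u w r $  — match u
step 3: stack=$ <K> <A>  input=u w r $  — expand <A> -> <S>
step 4: stack=$ <K> <S>  input=u w r $  — expand <S> -> u <A> <K>
step 5: stack=$ <K> <K> <A> u  input=u w r $  — match u
step 6: stack=$ <K> <K> <A>  input=w r $  — expand <A> -> <S>
step 7: stack=$ <K> <K> <S>  input=w r $  — expand <S> -> w r
Stack after step 7: $ <K> <K> r w (top = w).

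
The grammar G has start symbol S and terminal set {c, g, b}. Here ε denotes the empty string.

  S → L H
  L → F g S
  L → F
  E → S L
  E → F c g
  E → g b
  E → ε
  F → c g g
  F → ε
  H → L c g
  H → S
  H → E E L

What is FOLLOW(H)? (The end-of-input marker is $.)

FIRST(F) = {ε, c}
FIRST(L) = {ε, c, g}  (via F g S, F)
FIRST(S) = {ε, c, g}  (via L H)
FIRST(E) = {ε, c, g}  (via S L, F c g)
FIRST(H) = {ε, c, g}  (via L c g, S, E E L)
FOLLOW(S) includes $ since S is the start symbol.
FOLLOW(S): in L→F g S, the suffix after S is empty, so FOLLOW(S) ⊇ FOLLOW(L) = {$, c, g}; in E→S L, S is followed by L with FIRST {ε, c, g}; in E→S L, the suffix after S is nullable, so FOLLOW(S) ⊇ FOLLOW(E) = {$, c, g}; in H→S, the suffix after S is empty, so FOLLOW(S) ⊇ FOLLOW(H) = {$, c, g}. Thus FOLLOW(S) = {$, c, g}.
FOLLOW(H): in S→L H, the suffix after H is empty, so FOLLOW(H) ⊇ FOLLOW(S) = {$, c, g}. Thus FOLLOW(H) = {$, c, g}.
FOLLOW(E): in H→E E L (occurrence 1), E is followed by E L with FIRST {ε, c, g}; in H→E E L (occurrence 1), the suffix after E is nullable, so FOLLOW(E) ⊇ FOLLOW(H) = {$, c, g}; in H→E E L (occurrence 2), E is followed by L with FIRST {ε, c, g}; in H→E E L (occurrence 2), the suffix after E is nullable, so FOLLOW(E) ⊇ FOLLOW(H) = {$, c, g}. Thus FOLLOW(E) = {$, c, g}.
FOLLOW(L): in S→L H, L is followed by H with FIRST {ε, c, g}; in S→L H, the suffix after L is nullable, so FOLLOW(L) ⊇ FOLLOW(S) = {$, c, g}; in E→S L, the suffix after L is empty, so FOLLOW(L) ⊇ FOLLOW(E) = {$, c, g}; in H→L c g, L is followed by c g with FIRST {c}; in H→E E L, the suffix after L is empty, so FOLLOW(L) ⊇ FOLLOW(H) = {$, c, g}. Thus FOLLOW(L) = {$, c, g}.
FOLLOW(F): in L→F g S, F is followed by g S with FIRST {g}; in L→F, the suffix after F is empty, so FOLLOW(F) ⊇ FOLLOW(L) = {$, c, g}; in E→F c g, F is followed by c g with FIRST {c}. Thus FOLLOW(F) = {$, c, g}.

{$, c, g}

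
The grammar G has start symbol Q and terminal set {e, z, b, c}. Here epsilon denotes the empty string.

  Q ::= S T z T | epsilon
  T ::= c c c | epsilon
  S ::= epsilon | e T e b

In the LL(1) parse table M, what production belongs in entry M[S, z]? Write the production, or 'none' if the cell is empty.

S ::= epsilon

FIRST(T) = {epsilon, c}
FIRST(S) = {epsilon, e}
FIRST(Q) = {epsilon, c, e, z}  (via S T z T)
FOLLOW(Q) includes $ since Q is the start symbol.
FOLLOW(S): in Q::=S T z T, S is followed by T z T with FIRST {c, z}. Thus FOLLOW(S) = {c, z}.
For S ::= epsilon: FIRST(epsilon) = {epsilon}, so it goes in M[S, t] for t ∈ {}; since epsilon ∈ FIRST, also for every t ∈ FOLLOW(S) = {c, z}.
For S ::= e T e b: FIRST(e T e b) = {e}, so it goes in M[S, t] for t ∈ {e}.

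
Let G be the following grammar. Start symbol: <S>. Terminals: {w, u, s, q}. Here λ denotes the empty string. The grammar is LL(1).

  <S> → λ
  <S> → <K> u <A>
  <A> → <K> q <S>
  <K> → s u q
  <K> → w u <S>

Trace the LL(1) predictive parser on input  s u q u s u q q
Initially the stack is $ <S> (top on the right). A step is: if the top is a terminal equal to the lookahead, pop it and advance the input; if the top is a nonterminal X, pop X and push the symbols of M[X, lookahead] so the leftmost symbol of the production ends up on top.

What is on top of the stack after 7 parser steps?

step 1: stack=$ <S>  input=s u q u s u q q $  — expand <S> → <K> u <A>
step 2: stack=$ <A> u <K>  input=s u q u s u q q $  — expand <K> → s u q
step 3: stack=$ <A> u q u s  input=s u q u s u q q $  — match s
step 4: stack=$ <A> u q u  input=u q u s u q q $  — match u
step 5: stack=$ <A> u q  input=q u s u q q $  — match q
step 6: stack=$ <A> u  input=u s u q q $  — match u
step 7: stack=$ <A>  input=s u q q $  — expand <A> → <K> q <S>
Stack after step 7: $ <S> q <K> (top = <K>).

<K>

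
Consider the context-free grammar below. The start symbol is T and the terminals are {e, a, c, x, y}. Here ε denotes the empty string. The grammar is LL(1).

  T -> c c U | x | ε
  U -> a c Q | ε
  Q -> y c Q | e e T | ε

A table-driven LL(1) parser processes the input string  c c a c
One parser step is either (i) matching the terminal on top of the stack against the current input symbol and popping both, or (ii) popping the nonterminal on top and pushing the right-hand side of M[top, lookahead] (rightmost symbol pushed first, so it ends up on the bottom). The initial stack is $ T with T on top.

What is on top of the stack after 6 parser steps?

     Stack    Input      Action
  1  $ T      c c a c $  expand T -> c c U
  2  $ U c c  c c a c $  match c
  3  $ U c    c a c $    match c
  4  $ U      a c $      expand U -> a c Q
  5  $ Q c a  a c $      match a
  6  $ Q c    c $        match c
Stack after step 6: $ Q (top = Q).

Q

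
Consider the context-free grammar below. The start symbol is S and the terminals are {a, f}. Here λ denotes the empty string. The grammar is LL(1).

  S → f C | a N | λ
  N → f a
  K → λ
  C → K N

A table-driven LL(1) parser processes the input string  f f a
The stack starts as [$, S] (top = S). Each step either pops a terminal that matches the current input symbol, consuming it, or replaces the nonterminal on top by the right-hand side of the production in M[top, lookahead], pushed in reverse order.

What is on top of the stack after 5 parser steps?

f

step 1: stack=$ S  input=f f a $  — expand S → f C
step 2: stack=$ C f  input=f f a $  — match f
step 3: stack=$ C  input=f a $  — expand C → K N
step 4: stack=$ N K  input=f a $  — expand K → λ
step 5: stack=$ N  input=f a $  — expand N → f a
Stack after step 5: $ a f (top = f).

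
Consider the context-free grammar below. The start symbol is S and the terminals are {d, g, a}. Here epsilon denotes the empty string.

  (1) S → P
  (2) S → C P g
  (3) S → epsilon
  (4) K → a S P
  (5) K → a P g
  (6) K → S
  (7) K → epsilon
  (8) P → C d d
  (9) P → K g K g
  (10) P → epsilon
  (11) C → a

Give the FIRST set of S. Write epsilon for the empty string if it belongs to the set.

{epsilon, a, g}

FIRST(C): from C→a we get {a}. So FIRST(C) = {a}.
FIRST(S): from S→P we get {epsilon, a, g}; from S→C P g we get {a}; from S→epsilon we get {epsilon}. So FIRST(S) = {epsilon, a, g}.
FIRST(K): from K→a S P we get {a}; from K→a P g we get {a}; from K→S we get {epsilon, a, g}; from K→epsilon we get {epsilon}. So FIRST(K) = {epsilon, a, g}.
FIRST(P): from P→C d d we get {a}; from P→K g K g we get {a, g}; from P→epsilon we get {epsilon}. So FIRST(P) = {epsilon, a, g}.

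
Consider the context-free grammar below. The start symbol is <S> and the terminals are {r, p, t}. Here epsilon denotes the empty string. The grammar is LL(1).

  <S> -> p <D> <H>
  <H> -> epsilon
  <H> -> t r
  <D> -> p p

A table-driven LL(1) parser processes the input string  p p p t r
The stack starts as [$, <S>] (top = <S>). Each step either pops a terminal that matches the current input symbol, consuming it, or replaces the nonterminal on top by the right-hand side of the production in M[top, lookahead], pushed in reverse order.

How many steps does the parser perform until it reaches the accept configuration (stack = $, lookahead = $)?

     Stack        Input        Action
  1  $ <S>        p p p t r $  expand <S> -> p <D> <H>
  2  $ <H> <D> p  p p p t r $  match p
  3  $ <H> <D>    p p t r $    expand <D> -> p p
  4  $ <H> p p    p p t r $    match p
  5  $ <H> p      p t r $      match p
  6  $ <H>        t r $        expand <H> -> t r
  7  $ r t        t r $        match t
  8  $ r          r $          match r
Accept reached after 8 steps.

8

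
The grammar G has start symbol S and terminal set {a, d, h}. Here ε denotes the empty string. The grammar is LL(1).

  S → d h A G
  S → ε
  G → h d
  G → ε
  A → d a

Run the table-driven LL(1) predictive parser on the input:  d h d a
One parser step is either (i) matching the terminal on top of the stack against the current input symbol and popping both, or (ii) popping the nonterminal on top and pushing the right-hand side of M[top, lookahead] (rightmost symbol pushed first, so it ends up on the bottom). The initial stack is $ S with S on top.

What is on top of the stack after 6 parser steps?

step 1: stack=$ S  input=d h d a $  — expand S → d h A G
step 2: stack=$ G A h d  input=d h d a $  — match d
step 3: stack=$ G A h  input=h d a $  — match h
step 4: stack=$ G A  input=d a $  — expand A → d a
step 5: stack=$ G a d  input=d a $  — match d
step 6: stack=$ G a  input=a $  — match a
Stack after step 6: $ G (top = G).

G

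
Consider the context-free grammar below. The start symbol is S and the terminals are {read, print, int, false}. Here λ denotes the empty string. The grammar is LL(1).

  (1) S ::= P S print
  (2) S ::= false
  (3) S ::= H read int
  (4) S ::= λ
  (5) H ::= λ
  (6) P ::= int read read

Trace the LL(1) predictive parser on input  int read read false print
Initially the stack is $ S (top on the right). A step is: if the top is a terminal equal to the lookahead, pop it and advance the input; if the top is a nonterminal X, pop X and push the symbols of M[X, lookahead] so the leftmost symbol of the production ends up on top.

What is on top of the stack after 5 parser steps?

step 1: stack=$ S  input=int read read false print $  — expand S ::= P S print
step 2: stack=$ print S P  input=int read read false print $  — expand P ::= int read read
step 3: stack=$ print S read read int  input=int read read false print $  — match int
step 4: stack=$ print S read read  input=read read false print $  — match read
step 5: stack=$ print S read  input=read false print $  — match read
Stack after step 5: $ print S (top = S).

S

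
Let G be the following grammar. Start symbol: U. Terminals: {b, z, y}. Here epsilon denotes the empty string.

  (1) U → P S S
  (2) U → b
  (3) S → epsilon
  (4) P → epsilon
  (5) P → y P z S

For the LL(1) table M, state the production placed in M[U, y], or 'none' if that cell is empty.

U → P S S

FIRST(S) = {epsilon}
FIRST(P) = {epsilon, y}
FIRST(U) = {epsilon, b, y}  (via P S S)
FOLLOW(U) includes $ since U is the start symbol.
FOLLOW(U): U appears on no right-hand side. Thus FOLLOW(U) = {$}.
For U → P S S: FIRST(P S S) = {epsilon, y}, so it goes in M[U, t] for t ∈ {y}; since epsilon ∈ FIRST, also for every t ∈ FOLLOW(U) = {$}.
For U → b: FIRST(b) = {b}, so it goes in M[U, t] for t ∈ {b}.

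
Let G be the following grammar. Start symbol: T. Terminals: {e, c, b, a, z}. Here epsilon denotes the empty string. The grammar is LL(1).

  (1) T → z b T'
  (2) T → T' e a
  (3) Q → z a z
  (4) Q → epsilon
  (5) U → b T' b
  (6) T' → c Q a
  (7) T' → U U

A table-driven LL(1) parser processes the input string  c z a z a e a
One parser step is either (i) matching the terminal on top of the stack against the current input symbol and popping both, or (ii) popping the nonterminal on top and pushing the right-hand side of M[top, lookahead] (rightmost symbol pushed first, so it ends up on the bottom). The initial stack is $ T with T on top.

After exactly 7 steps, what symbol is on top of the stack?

     Stack          Input            Action
  1  $ T            c z a z a e a $  expand T → T' e a
  2  $ a e T'       c z a z a e a $  expand T' → c Q a
  3  $ a e a Q c    c z a z a e a $  match c
  4  $ a e a Q      z a z a e a $    expand Q → z a z
  5  $ a e a z a z  z a z a e a $    match z
  6  $ a e a z a    a z a e a $      match a
  7  $ a e a z      z a e a $        match z
Stack after step 7: $ a e a (top = a).

a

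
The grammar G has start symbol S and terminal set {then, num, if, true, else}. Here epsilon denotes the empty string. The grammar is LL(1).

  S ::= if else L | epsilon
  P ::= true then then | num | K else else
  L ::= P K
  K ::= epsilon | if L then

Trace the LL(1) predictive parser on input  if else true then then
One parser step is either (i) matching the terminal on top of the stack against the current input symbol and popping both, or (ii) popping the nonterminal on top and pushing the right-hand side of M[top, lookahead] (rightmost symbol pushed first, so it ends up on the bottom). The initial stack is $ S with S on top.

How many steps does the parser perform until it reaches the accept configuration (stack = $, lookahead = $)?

     Stack               Input                     Action
  1  $ S                 if else true then then $  expand S ::= if else L
  2  $ L else if         if else true then then $  match if
  3  $ L else            else true then then $     match else
  4  $ L                 true then then $          expand L ::= P K
  5  $ K P               true then then $          expand P ::= true then then
  6  $ K then then true  true then then $          match true
  7  $ K then then       then then $               match then
  8  $ K then            then $                    match then
  9  $ K                 $                         expand K ::= epsilon
Accept reached after 9 steps.

9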